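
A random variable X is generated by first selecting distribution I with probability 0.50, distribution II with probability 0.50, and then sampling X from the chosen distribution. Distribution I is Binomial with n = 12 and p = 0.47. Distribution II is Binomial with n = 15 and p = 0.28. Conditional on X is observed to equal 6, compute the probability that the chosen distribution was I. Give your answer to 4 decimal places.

0.6377

Likelihoods P(X=6 | ·): I: 0.220757; II: 0.125414.
Posterior ∝ prior × likelihood. Numerator for I: 0.5·0.220757 = 0.110378.
Normalizing constant: 0.5·0.220757 + 0.5·0.125414 = 0.173085.
P(I | observation) = 0.110378 / 0.173085 = 0.637711.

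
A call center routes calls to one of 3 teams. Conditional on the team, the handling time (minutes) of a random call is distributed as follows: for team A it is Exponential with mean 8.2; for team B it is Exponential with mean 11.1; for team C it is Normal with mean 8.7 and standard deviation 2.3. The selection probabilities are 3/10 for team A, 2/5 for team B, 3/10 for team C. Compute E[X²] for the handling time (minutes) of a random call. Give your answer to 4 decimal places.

163.2060

For each component E[X²] = Var + (mean)², giving A: 134.48; B: 246.42; C: 80.98.
Overall E[X²] = 0.3·134.48 + 0.4·246.42 + 0.3·80.98 = 163.206.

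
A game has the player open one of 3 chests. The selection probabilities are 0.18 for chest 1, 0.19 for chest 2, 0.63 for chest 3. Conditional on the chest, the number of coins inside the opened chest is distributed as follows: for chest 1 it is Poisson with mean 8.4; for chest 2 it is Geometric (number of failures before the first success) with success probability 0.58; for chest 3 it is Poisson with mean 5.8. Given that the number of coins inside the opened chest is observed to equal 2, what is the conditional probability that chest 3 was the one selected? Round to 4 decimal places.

0.6059

Likelihoods P(X=2 | ·): 1: 0.00793332; 2: 0.102312; 3: 0.0509235.
Posterior ∝ prior × likelihood. Numerator for 3: 0.63·0.0509235 = 0.0320818.
Normalizing constant: 0.18·0.00793332 + 0.19·0.102312 + 0.63·0.0509235 = 0.0529491.
P(3 | observation) = 0.0320818 / 0.0529491 = 0.605899.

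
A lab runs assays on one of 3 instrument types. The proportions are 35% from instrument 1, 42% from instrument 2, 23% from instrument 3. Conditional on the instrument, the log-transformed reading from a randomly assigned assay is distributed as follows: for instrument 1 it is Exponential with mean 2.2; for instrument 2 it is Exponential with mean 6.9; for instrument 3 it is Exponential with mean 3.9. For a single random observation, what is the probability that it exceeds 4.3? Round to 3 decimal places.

0.351

Conditional on each instrument, P(X > 4.3): 1: 0.141629; 2: 0.536232; 3: 0.332019.
By total probability, P(X > 4.3) = 0.35·0.141629 + 0.42·0.536232 + 0.23·0.332019 = 0.351152.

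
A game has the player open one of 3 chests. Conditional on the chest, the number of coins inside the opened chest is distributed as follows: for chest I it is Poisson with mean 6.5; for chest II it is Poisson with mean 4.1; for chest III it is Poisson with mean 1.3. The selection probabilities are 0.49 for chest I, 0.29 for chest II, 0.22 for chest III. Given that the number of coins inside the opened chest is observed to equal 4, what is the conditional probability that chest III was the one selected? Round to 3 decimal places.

Likelihoods P(X=4 | ·): I: 0.111822; II: 0.195127; III: 0.0324324.
Posterior ∝ prior × likelihood. Numerator for III: 0.22·0.0324324 = 0.00713513.
Normalizing constant: 0.49·0.111822 + 0.29·0.195127 + 0.22·0.0324324 = 0.118515.
P(III | observation) = 0.00713513 / 0.118515 = 0.0602046.

0.060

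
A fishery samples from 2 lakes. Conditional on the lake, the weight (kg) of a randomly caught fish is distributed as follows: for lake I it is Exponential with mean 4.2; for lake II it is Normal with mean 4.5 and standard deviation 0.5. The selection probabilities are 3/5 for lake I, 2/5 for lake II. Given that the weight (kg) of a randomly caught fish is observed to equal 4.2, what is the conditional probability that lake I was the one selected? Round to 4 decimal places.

0.1647

Likelihoods f(4.2 | ·): I: 0.0875903; II: 0.666449.
Posterior ∝ prior × likelihood. Numerator for I: 0.6·0.0875903 = 0.0525542.
Normalizing constant: 0.6·0.0875903 + 0.4·0.666449 = 0.319134.
P(I | observation) = 0.0525542 / 0.319134 = 0.164678.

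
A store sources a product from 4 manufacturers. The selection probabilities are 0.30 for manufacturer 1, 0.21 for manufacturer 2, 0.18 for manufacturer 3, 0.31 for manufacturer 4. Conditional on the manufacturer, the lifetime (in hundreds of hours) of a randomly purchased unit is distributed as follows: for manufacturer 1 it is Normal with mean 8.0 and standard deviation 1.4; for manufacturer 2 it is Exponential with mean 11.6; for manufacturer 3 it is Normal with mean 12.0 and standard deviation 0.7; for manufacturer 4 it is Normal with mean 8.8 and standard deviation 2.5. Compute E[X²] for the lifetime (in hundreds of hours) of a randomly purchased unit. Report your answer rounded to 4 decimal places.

For each component E[X²] = Var + (mean)², giving 1: 65.96; 2: 269.12; 3: 144.49; 4: 83.69.
Overall E[X²] = 0.3·65.96 + 0.21·269.12 + 0.18·144.49 + 0.31·83.69 = 128.255.

128.2553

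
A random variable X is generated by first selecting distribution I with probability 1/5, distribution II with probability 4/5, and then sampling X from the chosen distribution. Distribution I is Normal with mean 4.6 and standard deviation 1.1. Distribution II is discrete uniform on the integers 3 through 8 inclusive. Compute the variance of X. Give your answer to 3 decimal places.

Per component, I: μ=4.6, E[X²]=22.37; II: μ=5.5, E[X²]=33.1667.
E[X] = 0.2·4.6 + 0.8·5.5 = 5.32.
E[X²] = 0.2·22.37 + 0.8·33.1667 = 31.0073.
Var(X) = E[X²] − (E[X])² = 31.0073 − 28.3024 = 2.70493.

2.705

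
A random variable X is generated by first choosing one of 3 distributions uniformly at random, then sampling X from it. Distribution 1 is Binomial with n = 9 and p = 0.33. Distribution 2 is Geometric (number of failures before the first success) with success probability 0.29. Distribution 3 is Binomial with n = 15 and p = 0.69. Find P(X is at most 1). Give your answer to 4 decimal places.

0.2146

Conditional on each component, P(X ≤ 1): 1: 0.147809; 2: 0.4959; 3: 8.06902e-07.
By total probability, P(X ≤ 1) = 0.333333·0.147809 + 0.333333·0.4959 + 0.333333·8.06902e-07 = 0.21457.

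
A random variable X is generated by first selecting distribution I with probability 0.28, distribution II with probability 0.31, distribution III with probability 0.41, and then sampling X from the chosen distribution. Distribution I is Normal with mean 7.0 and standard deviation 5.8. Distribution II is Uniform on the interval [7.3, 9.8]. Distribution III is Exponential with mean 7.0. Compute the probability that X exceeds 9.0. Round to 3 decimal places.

Conditional on each component, P(X > 9.0): I: 0.365112; II: 0.32; III: 0.276453.
By total probability, P(X > 9.0) = 0.28·0.365112 + 0.31·0.32 + 0.41·0.276453 = 0.314777.

0.315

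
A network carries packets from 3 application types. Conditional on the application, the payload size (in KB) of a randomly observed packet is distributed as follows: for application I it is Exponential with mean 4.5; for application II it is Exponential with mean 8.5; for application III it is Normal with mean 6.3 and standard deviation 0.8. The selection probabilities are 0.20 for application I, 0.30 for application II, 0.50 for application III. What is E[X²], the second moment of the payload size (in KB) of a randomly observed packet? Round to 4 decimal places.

For each component E[X²] = Var + (mean)², giving I: 40.5; II: 144.5; III: 40.33.
Overall E[X²] = 0.2·40.5 + 0.3·144.5 + 0.5·40.33 = 71.615.

71.6150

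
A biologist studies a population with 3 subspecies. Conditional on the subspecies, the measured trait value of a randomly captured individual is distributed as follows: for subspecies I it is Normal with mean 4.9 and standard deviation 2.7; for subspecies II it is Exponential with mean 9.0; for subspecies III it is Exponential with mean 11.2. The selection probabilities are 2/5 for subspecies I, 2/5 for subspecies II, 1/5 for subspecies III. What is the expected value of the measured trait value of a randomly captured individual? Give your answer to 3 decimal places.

7.800

Component means — I: 4.9; II: 9; III: 11.2.
E[X] = 0.4·4.9 + 0.4·9 + 0.2·11.2 = 7.8.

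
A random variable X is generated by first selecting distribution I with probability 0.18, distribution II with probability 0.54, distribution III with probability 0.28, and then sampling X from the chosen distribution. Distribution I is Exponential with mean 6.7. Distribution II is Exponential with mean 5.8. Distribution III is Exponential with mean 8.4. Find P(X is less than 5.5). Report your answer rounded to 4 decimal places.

Conditional on each component, P(X < 5.5): I: 0.559963; II: 0.612592; III: 0.480434.
By total probability, P(X < 5.5) = 0.18·0.559963 + 0.54·0.612592 + 0.28·0.480434 = 0.566114.

0.5661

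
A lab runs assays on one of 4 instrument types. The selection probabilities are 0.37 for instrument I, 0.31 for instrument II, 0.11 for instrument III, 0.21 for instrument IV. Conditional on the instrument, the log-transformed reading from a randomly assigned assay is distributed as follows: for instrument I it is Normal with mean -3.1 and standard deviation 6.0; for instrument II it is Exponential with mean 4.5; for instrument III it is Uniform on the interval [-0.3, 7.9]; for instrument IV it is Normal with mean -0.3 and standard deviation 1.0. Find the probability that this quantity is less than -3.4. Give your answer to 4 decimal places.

0.1778

Conditional on each instrument, P(X < -3.4): I: 0.480061; II: 0; III: 0; IV: 0.000967603.
By total probability, P(X < -3.4) = 0.37·0.480061 + 0.31·0 + 0.11·0 + 0.21·0.000967603 = 0.177826.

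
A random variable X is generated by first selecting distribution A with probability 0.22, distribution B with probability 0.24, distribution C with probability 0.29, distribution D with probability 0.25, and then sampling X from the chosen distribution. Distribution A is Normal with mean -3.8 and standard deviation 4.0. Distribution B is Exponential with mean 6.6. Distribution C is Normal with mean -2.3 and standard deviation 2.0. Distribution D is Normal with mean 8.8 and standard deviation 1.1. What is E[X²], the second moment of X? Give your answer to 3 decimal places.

49.962

For each component E[X²] = Var + (mean)², giving A: 30.44; B: 87.12; C: 9.29; D: 78.65.
Overall E[X²] = 0.22·30.44 + 0.24·87.12 + 0.29·9.29 + 0.25·78.65 = 49.9622.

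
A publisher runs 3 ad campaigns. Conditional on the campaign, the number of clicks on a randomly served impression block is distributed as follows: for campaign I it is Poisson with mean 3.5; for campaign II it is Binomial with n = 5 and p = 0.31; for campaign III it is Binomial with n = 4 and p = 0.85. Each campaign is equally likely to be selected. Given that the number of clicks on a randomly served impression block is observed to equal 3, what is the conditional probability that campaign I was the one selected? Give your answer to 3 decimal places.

Likelihoods P(X=3 | ·): I: 0.215785; II: 0.141835; III: 0.368475.
Posterior ∝ prior × likelihood. Numerator for I: 0.333333·0.215785 = 0.0719285.
Normalizing constant: 0.333333·0.215785 + 0.333333·0.141835 + 0.333333·0.368475 = 0.242032.
P(I | observation) = 0.0719285 / 0.242032 = 0.297186.

0.297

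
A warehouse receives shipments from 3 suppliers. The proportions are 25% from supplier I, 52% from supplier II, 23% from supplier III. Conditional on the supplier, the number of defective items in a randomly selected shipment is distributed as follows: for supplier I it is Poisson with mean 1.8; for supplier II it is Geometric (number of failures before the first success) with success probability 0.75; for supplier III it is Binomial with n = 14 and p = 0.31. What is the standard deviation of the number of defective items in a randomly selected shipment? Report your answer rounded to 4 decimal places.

1.9851

Per component, I: μ=1.8, E[X²]=5.04; II: μ=0.333333, E[X²]=0.555556; III: μ=4.34, E[X²]=21.8302.
E[X] = 0.25·1.8 + 0.52·0.333333 + 0.23·4.34 = 1.62153.
E[X²] = 0.25·5.04 + 0.52·0.555556 + 0.23·21.8302 = 6.56983.
Var(X) = E[X²] − (E[X])² = 6.56983 − 2.62937 = 3.94046.
SD(X) = √3.94046 = 1.98506.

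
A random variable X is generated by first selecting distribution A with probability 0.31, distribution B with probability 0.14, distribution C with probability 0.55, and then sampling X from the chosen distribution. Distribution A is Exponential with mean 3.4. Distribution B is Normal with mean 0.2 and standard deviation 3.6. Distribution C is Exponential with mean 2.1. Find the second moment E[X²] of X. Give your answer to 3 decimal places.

13.838

For each component E[X²] = Var + (mean)², giving A: 23.12; B: 13; C: 8.82.
Overall E[X²] = 0.31·23.12 + 0.14·13 + 0.55·8.82 = 13.8382.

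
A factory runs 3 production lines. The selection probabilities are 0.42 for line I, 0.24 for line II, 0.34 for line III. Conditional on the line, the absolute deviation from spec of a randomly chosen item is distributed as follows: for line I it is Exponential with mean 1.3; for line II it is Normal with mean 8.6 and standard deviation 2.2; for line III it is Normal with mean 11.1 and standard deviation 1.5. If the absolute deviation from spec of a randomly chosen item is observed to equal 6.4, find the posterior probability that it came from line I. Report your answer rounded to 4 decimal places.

0.0799

Likelihoods f(6.4 | ·): I: 0.00559747; II: 0.109987; III: 0.00196298.
Posterior ∝ prior × likelihood. Numerator for I: 0.42·0.00559747 = 0.00235094.
Normalizing constant: 0.42·0.00559747 + 0.24·0.109987 + 0.34·0.00196298 = 0.0294152.
P(I | observation) = 0.00235094 / 0.0294152 = 0.0799226.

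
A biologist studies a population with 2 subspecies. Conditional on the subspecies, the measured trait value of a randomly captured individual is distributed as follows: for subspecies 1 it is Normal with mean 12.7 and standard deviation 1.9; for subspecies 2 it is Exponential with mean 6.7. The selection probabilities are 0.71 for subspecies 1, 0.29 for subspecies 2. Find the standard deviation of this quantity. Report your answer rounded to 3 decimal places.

Per component, 1: μ=12.7, E[X²]=164.9; 2: μ=6.7, E[X²]=89.78.
E[X] = 0.71·12.7 + 0.29·6.7 = 10.96.
E[X²] = 0.71·164.9 + 0.29·89.78 = 143.115.
Var(X) = E[X²] − (E[X])² = 143.115 − 120.122 = 22.9936.
SD(X) = √22.9936 = 4.79516.

4.795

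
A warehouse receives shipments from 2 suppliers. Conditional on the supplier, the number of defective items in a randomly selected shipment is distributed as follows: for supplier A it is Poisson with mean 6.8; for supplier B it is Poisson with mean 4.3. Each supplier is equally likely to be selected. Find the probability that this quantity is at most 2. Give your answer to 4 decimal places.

0.1159

Conditional on each supplier, P(X ≤ 2): A: 0.0344379; B: 0.197355.
By total probability, P(X ≤ 2) = 0.5·0.0344379 + 0.5·0.197355 = 0.115896.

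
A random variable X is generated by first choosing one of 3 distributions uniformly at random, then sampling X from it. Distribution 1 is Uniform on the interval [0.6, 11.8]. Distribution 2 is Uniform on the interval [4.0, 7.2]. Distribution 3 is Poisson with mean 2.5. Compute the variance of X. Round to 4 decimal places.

7.2311

Per component, 1: μ=6.2, E[X²]=48.8933; 2: μ=5.6, E[X²]=32.2133; 3: μ=2.5, E[X²]=8.75.
E[X] = 0.333333·6.2 + 0.333333·5.6 + 0.333333·2.5 = 4.76667.
E[X²] = 0.333333·48.8933 + 0.333333·32.2133 + 0.333333·8.75 = 29.9522.
Var(X) = E[X²] − (E[X])² = 29.9522 − 22.7211 = 7.23111.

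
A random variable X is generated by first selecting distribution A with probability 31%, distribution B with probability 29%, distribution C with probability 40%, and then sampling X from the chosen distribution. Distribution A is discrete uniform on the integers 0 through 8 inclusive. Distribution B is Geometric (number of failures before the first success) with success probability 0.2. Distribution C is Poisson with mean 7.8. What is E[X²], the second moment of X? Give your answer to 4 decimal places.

For each component E[X²] = Var + (mean)², giving A: 22.6667; B: 36; C: 68.64.
Overall E[X²] = 0.31·22.6667 + 0.29·36 + 0.4·68.64 = 44.9227.

44.9227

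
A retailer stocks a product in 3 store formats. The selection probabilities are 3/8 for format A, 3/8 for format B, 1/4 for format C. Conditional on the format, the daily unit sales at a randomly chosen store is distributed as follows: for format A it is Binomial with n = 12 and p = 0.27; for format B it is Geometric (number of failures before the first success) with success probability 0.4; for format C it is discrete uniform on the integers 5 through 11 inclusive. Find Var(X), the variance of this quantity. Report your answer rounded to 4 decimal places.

Per component, A: μ=3.24, E[X²]=12.8628; B: μ=1.5, E[X²]=6; C: μ=8, E[X²]=68.
E[X] = 0.375·3.24 + 0.375·1.5 + 0.25·8 = 3.7775.
E[X²] = 0.375·12.8628 + 0.375·6 + 0.25·68 = 24.0736.
Var(X) = E[X²] − (E[X])² = 24.0736 − 14.2695 = 9.80404.

9.8040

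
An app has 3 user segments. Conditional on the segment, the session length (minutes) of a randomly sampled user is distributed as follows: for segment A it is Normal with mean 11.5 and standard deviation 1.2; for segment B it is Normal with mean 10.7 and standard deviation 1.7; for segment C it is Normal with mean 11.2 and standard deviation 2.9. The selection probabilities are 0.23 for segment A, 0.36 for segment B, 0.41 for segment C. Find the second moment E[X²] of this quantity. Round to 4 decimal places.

For each component E[X²] = Var + (mean)², giving A: 133.69; B: 117.38; C: 133.85.
Overall E[X²] = 0.23·133.69 + 0.36·117.38 + 0.41·133.85 = 127.884.

127.8840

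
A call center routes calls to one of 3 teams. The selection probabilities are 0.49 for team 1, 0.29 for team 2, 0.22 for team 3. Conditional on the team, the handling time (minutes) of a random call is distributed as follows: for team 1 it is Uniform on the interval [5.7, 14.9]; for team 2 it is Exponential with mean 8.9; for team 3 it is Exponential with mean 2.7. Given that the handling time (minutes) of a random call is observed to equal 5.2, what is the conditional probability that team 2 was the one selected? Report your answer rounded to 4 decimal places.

0.6047

Likelihoods f(5.2 | ·): 1: 0; 2: 0.0626419; 3: 0.0539781.
Posterior ∝ prior × likelihood. Numerator for 2: 0.29·0.0626419 = 0.0181662.
Normalizing constant: 0.49·0 + 0.29·0.0626419 + 0.22·0.0539781 = 0.0300413.
P(2 | observation) = 0.0181662 / 0.0300413 = 0.604705.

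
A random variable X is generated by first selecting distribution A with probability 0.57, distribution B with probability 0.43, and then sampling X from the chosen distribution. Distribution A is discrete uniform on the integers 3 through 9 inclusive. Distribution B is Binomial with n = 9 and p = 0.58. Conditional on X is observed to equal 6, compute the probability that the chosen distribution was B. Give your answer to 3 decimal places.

0.556

Likelihoods P(X=6 | ·): A: 0.142857; B: 0.236916.
Posterior ∝ prior × likelihood. Numerator for B: 0.43·0.236916 = 0.101874.
Normalizing constant: 0.57·0.142857 + 0.43·0.236916 = 0.183303.
P(B | observation) = 0.101874 / 0.183303 = 0.55577.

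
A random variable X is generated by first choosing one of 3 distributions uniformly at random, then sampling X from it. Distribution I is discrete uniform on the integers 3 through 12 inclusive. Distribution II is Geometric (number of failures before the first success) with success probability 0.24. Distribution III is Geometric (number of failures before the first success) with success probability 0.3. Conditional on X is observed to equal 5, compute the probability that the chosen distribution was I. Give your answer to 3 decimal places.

Likelihoods P(X=5 | ·): I: 0.1; II: 0.0608526; III: 0.050421.
Posterior ∝ prior × likelihood. Numerator for I: 0.333333·0.1 = 0.0333333.
Normalizing constant: 0.333333·0.1 + 0.333333·0.0608526 + 0.333333·0.050421 = 0.0704245.
P(I | observation) = 0.0333333 / 0.0704245 = 0.47332.

0.473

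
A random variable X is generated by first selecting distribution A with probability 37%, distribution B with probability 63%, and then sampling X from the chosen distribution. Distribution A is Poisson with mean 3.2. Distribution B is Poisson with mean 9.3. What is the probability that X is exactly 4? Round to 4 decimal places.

Conditional on each component, P(X = 4): A: 0.178093; B: 0.0284959.
By total probability, P(X = 4) = 0.37·0.178093 + 0.63·0.0284959 = 0.0838467.

0.0838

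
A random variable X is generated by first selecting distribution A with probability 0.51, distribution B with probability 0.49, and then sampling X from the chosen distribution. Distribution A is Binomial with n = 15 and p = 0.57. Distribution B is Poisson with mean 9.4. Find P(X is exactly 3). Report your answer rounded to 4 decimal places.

Conditional on each component, P(X = 3): A: 0.00336711; B: 0.0114515.
By total probability, P(X = 3) = 0.51·0.00336711 + 0.49·0.0114515 = 0.00732848.

0.0073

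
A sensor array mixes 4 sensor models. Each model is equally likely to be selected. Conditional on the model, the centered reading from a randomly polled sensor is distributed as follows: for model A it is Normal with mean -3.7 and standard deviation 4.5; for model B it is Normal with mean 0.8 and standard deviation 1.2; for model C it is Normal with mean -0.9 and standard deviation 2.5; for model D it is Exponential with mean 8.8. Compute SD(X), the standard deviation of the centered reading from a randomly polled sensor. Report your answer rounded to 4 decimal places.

6.9230

Per component, A: μ=-3.7, E[X²]=33.94; B: μ=0.8, E[X²]=2.08; C: μ=-0.9, E[X²]=7.06; D: μ=8.8, E[X²]=154.88.
E[X] = 0.25·-3.7 + 0.25·0.8 + 0.25·-0.9 + 0.25·8.8 = 1.25.
E[X²] = 0.25·33.94 + 0.25·2.08 + 0.25·7.06 + 0.25·154.88 = 49.49.
Var(X) = E[X²] − (E[X])² = 49.49 − 1.5625 = 47.9275.
SD(X) = √47.9275 = 6.92297.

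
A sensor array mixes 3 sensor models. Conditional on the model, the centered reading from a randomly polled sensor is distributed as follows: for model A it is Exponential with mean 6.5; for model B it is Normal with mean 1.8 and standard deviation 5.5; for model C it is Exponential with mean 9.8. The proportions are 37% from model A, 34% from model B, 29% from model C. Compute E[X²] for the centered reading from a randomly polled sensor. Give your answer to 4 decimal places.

For each component E[X²] = Var + (mean)², giving A: 84.5; B: 33.49; C: 192.08.
Overall E[X²] = 0.37·84.5 + 0.34·33.49 + 0.29·192.08 = 98.3548.

98.3548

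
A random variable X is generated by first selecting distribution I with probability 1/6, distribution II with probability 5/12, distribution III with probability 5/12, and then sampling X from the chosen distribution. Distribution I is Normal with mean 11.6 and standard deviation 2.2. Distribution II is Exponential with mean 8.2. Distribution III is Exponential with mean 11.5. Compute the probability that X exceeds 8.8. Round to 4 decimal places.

0.4861

Conditional on each component, P(X > 8.8): I: 0.898443; II: 0.341923; III: 0.465233.
By total probability, P(X > 8.8) = 0.166667·0.898443 + 0.416667·0.341923 + 0.416667·0.465233 = 0.486055.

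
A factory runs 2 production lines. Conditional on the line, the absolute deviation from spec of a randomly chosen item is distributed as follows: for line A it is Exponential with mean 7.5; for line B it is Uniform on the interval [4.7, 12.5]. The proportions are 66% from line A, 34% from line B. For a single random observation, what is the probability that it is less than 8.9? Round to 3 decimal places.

0.642

Conditional on each line, P(X < 8.9): A: 0.694763; B: 0.538462.
By total probability, P(X < 8.9) = 0.66·0.694763 + 0.34·0.538462 = 0.64162.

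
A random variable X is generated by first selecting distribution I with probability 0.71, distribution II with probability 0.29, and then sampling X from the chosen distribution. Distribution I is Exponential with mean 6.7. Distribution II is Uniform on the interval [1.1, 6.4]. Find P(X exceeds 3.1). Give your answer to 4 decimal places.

Conditional on each component, P(X > 3.1): I: 0.62959; II: 0.622642.
By total probability, P(X > 3.1) = 0.71·0.62959 + 0.29·0.622642 = 0.627575.

0.6276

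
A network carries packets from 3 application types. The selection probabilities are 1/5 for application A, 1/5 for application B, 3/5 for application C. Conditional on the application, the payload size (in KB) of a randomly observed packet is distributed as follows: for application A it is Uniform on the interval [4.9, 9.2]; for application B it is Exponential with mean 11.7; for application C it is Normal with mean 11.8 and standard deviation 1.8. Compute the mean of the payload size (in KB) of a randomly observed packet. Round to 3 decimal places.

Component means — A: 7.05; B: 11.7; C: 11.8.
E[X] = 0.2·7.05 + 0.2·11.7 + 0.6·11.8 = 10.83.

10.830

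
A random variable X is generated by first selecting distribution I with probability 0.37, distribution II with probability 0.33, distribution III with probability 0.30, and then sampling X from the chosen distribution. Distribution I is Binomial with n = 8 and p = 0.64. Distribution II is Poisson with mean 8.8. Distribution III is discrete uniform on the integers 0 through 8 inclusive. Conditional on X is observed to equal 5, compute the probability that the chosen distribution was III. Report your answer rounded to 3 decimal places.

0.210

Likelihoods P(X=5 | ·): I: 0.28054; II: 0.0662889; III: 0.111111.
Posterior ∝ prior × likelihood. Numerator for III: 0.3·0.111111 = 0.0333333.
Normalizing constant: 0.37·0.28054 + 0.33·0.0662889 + 0.3·0.111111 = 0.159009.
P(III | observation) = 0.0333333 / 0.159009 = 0.209632.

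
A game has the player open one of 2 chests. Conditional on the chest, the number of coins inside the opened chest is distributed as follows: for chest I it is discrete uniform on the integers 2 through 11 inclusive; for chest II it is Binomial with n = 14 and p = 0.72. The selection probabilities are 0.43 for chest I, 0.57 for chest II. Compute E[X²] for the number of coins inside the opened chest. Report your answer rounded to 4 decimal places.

81.2394

For each component E[X²] = Var + (mean)², giving I: 50.5; II: 104.429.
Overall E[X²] = 0.43·50.5 + 0.57·104.429 = 81.2394.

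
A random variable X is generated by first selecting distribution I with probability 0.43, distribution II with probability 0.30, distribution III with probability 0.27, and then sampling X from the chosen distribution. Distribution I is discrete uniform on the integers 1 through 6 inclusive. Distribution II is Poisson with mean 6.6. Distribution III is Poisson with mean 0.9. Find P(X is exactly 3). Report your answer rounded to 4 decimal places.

0.1046

Conditional on each component, P(X = 3): I: 0.166667; II: 0.0651834; III: 0.0493982.
By total probability, P(X = 3) = 0.43·0.166667 + 0.3·0.0651834 + 0.27·0.0493982 = 0.104559.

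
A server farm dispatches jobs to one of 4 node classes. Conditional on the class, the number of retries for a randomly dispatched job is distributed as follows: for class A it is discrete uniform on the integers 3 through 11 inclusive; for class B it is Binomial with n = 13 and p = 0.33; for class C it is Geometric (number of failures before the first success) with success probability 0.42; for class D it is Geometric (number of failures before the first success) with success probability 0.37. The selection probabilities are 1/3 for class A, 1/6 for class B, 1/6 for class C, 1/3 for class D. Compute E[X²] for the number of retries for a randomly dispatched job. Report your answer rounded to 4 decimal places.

For each component E[X²] = Var + (mean)², giving A: 55.6667; B: 21.2784; C: 5.19501; D: 7.5011.
Overall E[X²] = 0.333333·55.6667 + 0.166667·21.2784 + 0.166667·5.19501 + 0.333333·7.5011 = 25.4682.

25.4682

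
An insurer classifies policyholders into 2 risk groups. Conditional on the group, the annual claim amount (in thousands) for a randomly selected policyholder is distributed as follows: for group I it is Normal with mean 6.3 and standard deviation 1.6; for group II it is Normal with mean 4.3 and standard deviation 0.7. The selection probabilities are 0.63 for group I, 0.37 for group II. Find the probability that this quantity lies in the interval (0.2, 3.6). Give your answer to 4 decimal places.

0.0875

Conditional on each group, P(0.2 < X < 3.6): I: 0.0456848; II: 0.158655.
By total probability, P(0.2 < X < 3.6) = 0.63·0.0456848 + 0.37·0.158655 = 0.0874839.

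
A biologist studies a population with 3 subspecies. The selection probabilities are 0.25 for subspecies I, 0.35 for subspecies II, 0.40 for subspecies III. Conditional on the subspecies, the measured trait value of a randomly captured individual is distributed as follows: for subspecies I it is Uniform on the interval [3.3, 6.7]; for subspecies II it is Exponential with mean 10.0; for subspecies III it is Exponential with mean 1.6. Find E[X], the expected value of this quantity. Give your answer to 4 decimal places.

Component means — I: 5; II: 10; III: 1.6.
E[X] = 0.25·5 + 0.35·10 + 0.4·1.6 = 5.39.

5.3900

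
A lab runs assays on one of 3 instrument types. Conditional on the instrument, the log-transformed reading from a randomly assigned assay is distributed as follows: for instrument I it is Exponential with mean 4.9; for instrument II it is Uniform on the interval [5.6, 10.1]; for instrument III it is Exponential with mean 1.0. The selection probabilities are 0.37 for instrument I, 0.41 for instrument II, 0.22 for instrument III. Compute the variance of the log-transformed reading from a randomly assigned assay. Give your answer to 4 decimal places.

16.5862

Per component, I: μ=4.9, E[X²]=48.02; II: μ=7.85, E[X²]=63.31; III: μ=1, E[X²]=2.
E[X] = 0.37·4.9 + 0.41·7.85 + 0.22·1 = 5.2515.
E[X²] = 0.37·48.02 + 0.41·63.31 + 0.22·2 = 44.1645.
Var(X) = E[X²] − (E[X])² = 44.1645 − 27.5783 = 16.5862.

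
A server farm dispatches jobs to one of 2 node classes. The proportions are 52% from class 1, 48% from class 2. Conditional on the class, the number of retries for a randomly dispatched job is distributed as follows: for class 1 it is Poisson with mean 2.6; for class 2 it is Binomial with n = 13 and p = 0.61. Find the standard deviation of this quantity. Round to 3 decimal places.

Per component, 1: μ=2.6, E[X²]=9.36; 2: μ=7.93, E[X²]=65.9776.
E[X] = 0.52·2.6 + 0.48·7.93 = 5.1584.
E[X²] = 0.52·9.36 + 0.48·65.9776 = 36.5364.
Var(X) = E[X²] − (E[X])² = 36.5364 − 26.6091 = 9.92736.
SD(X) = √9.92736 = 3.15077.

3.151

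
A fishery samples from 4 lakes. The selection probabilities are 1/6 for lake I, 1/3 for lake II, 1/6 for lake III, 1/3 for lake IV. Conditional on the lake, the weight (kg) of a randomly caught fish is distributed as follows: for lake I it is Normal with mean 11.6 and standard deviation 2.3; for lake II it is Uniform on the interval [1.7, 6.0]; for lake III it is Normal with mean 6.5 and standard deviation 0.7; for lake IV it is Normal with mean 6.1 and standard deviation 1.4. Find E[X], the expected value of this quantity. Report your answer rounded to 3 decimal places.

Component means — I: 11.6; II: 3.85; III: 6.5; IV: 6.1.
E[X] = 0.166667·11.6 + 0.333333·3.85 + 0.166667·6.5 + 0.333333·6.1 = 6.33333.

6.333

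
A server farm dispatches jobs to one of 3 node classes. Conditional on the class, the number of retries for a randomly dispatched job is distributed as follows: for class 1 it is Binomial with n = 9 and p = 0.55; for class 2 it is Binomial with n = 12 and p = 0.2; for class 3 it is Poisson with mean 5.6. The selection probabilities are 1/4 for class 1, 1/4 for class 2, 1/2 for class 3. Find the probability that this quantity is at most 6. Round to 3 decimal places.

0.797

Conditional on each class, P(X ≤ 6): 1: 0.850497; 2: 0.996097; 3: 0.670258.
By total probability, P(X ≤ 6) = 0.25·0.850497 + 0.25·0.996097 + 0.5·0.670258 = 0.796777.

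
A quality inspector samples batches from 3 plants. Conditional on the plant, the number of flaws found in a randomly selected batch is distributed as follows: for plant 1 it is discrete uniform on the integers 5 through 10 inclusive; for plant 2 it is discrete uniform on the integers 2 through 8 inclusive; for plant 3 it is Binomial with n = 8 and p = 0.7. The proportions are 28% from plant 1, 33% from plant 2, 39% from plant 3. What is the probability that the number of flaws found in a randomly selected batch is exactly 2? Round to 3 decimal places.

Conditional on each plant, P(X = 2): 1: 0; 2: 0.142857; 3: 0.0100019.
By total probability, P(X = 2) = 0.28·0 + 0.33·0.142857 + 0.39·0.0100019 = 0.0510436.

0.051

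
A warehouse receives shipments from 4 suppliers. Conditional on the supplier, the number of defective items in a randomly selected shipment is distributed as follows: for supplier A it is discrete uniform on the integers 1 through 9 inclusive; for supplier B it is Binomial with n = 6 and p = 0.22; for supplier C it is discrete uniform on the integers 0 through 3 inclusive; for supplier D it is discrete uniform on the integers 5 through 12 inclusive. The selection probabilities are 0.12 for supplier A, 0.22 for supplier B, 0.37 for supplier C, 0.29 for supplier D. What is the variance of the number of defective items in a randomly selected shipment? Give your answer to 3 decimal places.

Per component, A: μ=5, E[X²]=31.6667; B: μ=1.32, E[X²]=2.772; C: μ=1.5, E[X²]=3.5; D: μ=8.5, E[X²]=77.5.
E[X] = 0.12·5 + 0.22·1.32 + 0.37·1.5 + 0.29·8.5 = 3.9104.
E[X²] = 0.12·31.6667 + 0.22·2.772 + 0.37·3.5 + 0.29·77.5 = 28.1798.
Var(X) = E[X²] − (E[X])² = 28.1798 − 15.2912 = 12.8886.

12.889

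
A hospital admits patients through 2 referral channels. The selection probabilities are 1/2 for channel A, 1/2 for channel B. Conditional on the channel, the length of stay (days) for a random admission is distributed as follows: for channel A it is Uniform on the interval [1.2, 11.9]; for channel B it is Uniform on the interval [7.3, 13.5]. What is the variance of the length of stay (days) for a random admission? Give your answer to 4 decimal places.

Per component, A: μ=6.55, E[X²]=52.4433; B: μ=10.4, E[X²]=111.363.
E[X] = 0.5·6.55 + 0.5·10.4 = 8.475.
E[X²] = 0.5·52.4433 + 0.5·111.363 = 81.9033.
Var(X) = E[X²] − (E[X])² = 81.9033 − 71.8256 = 10.0777.

10.0777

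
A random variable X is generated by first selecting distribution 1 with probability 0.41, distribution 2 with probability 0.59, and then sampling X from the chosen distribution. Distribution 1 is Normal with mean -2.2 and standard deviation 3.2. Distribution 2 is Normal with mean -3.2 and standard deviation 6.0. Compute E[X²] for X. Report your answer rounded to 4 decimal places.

33.4644

For each component E[X²] = Var + (mean)², giving 1: 15.08; 2: 46.24.
Overall E[X²] = 0.41·15.08 + 0.59·46.24 = 33.4644.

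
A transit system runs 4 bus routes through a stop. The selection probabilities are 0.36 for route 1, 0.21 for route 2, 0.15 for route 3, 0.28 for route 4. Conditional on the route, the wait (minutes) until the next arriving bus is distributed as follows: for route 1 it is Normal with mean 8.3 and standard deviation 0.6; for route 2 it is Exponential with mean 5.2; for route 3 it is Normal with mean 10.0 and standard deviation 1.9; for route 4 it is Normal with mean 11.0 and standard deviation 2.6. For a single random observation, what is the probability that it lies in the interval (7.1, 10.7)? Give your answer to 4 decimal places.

0.5741

Conditional on each route, P(7.1 < X < 10.7): 1: 0.977218; 2: 0.127534; 3: 0.580255; 4: 0.387263.
By total probability, P(7.1 < X < 10.7) = 0.36·0.977218 + 0.21·0.127534 + 0.15·0.580255 + 0.28·0.387263 = 0.574053.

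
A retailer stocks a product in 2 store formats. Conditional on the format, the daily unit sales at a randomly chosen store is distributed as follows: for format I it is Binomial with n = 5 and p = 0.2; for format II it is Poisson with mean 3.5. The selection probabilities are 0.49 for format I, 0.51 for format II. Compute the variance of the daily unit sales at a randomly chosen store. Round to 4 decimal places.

Per component, I: μ=1, E[X²]=1.8; II: μ=3.5, E[X²]=15.75.
E[X] = 0.49·1 + 0.51·3.5 = 2.275.
E[X²] = 0.49·1.8 + 0.51·15.75 = 8.9145.
Var(X) = E[X²] − (E[X])² = 8.9145 − 5.17563 = 3.73887.

3.7389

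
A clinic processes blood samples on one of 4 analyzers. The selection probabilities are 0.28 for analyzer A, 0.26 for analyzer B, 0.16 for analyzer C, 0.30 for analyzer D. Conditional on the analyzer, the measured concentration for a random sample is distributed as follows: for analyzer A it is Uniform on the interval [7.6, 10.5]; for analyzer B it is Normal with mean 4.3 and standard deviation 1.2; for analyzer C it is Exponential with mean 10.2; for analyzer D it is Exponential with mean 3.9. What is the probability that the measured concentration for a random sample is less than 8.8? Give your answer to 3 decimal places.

0.737

Conditional on each analyzer, P(X < 8.8): A: 0.413793; B: 0.999912; C: 0.577998; D: 0.895274.
By total probability, P(X < 8.8) = 0.28·0.413793 + 0.26·0.999912 + 0.16·0.577998 + 0.3·0.895274 = 0.736901.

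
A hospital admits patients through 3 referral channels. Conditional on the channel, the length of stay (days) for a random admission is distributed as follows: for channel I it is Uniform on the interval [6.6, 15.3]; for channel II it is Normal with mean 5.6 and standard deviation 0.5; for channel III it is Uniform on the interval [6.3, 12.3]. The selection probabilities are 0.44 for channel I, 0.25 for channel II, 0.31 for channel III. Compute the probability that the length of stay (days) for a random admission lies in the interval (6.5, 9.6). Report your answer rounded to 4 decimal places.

Conditional on each channel, P(6.5 < X < 9.6): I: 0.344828; II: 0.0359303; III: 0.516667.
By total probability, P(6.5 < X < 9.6) = 0.44·0.344828 + 0.25·0.0359303 + 0.31·0.516667 = 0.320873.

0.3209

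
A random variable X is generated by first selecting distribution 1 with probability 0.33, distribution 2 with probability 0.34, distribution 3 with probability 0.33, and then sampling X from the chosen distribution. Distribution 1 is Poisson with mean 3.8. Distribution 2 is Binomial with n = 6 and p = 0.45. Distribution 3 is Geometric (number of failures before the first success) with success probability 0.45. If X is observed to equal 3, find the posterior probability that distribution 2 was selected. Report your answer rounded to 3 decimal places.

Likelihoods P(X=3 | ·): 1: 0.204588; 2: 0.303218; 3: 0.0748688.
Posterior ∝ prior × likelihood. Numerator for 2: 0.34·0.303218 = 0.103094.
Normalizing constant: 0.33·0.204588 + 0.34·0.303218 + 0.33·0.0748688 = 0.195315.
P(2 | observation) = 0.103094 / 0.195315 = 0.527836.

0.528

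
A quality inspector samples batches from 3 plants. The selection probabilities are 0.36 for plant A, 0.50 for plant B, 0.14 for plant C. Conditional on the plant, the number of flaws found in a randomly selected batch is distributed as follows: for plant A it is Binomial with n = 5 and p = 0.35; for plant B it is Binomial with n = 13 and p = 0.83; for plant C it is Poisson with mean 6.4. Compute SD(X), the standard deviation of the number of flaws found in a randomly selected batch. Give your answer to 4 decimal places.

4.4013

Per component, A: μ=1.75, E[X²]=4.2; B: μ=10.79, E[X²]=118.258; C: μ=6.4, E[X²]=47.36.
E[X] = 0.36·1.75 + 0.5·10.79 + 0.14·6.4 = 6.921.
E[X²] = 0.36·4.2 + 0.5·118.258 + 0.14·47.36 = 67.2716.
Var(X) = E[X²] − (E[X])² = 67.2716 − 47.9002 = 19.3714.
SD(X) = √19.3714 = 4.40129.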